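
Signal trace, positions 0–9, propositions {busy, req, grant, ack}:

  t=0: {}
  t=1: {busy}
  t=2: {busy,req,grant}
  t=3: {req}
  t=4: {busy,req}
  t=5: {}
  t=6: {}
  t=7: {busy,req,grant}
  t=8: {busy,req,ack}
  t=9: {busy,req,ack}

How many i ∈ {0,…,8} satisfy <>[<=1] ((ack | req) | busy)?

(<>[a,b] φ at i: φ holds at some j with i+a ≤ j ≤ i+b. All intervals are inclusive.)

8

Evaluate at each i in [0,8]:
  i=0: ✓ (witness j=1)
  i=1: ✓ (witness j=1)
  i=2: ✓ (witness j=2)
  i=3: ✓ (witness j=3)
  i=4: ✓ (witness j=4)
  i=5: ✗ (none in [5,6])
  i=6: ✓ (witness j=7)
  i=7: ✓ (witness j=7)
  i=8: ✓ (witness j=8)
Positions where it holds: {0, 1, 2, 3, 4, 6, 7, 8} → 8.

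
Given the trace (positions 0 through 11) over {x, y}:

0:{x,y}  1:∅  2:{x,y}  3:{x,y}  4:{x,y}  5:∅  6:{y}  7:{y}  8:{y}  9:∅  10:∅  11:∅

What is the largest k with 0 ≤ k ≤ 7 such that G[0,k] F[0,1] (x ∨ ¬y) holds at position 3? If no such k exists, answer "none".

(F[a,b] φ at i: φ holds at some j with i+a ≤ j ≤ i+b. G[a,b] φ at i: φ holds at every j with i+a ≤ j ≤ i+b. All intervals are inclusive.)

F[0,1] (x ∨ ¬y) must hold from j=3 onward; find where it first fails.
  j=3: holds
  j=4: holds
  j=5: holds
  j=6: fails
Holds on [3,5], so largest k = 2.

2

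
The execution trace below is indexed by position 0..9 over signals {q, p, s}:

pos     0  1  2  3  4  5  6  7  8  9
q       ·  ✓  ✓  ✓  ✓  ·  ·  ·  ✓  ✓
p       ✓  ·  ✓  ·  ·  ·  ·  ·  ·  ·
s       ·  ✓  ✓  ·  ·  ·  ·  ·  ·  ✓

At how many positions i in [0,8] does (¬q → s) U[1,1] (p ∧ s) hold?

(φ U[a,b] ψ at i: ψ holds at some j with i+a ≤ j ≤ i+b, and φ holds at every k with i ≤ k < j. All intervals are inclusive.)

Evaluate at each i in [0,8]:
  i=0: ✗ (no rhs in [1,1])
  i=1: ✓ (rhs at j=2; lhs holds on [1,1])
  i=2: ✗ (no rhs in [3,3])
  i=3: ✗ (no rhs in [4,4])
  i=4: ✗ (no rhs in [5,5])
  i=5: ✗ (no rhs in [6,6])
  i=6: ✗ (no rhs in [7,7])
  i=7: ✗ (no rhs in [8,8])
  i=8: ✗ (no rhs in [9,9])
Positions where it holds: {1} → 1.

1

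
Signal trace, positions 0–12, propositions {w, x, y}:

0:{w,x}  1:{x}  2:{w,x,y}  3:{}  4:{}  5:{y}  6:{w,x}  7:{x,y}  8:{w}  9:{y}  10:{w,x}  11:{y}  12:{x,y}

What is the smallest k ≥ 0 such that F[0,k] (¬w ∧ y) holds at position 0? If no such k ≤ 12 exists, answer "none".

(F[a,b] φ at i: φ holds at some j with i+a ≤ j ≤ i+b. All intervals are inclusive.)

Scan j = 0,1,… for (¬w ∧ y):
  j=0: fails
  j=1: fails
  j=2: fails
  j=3: fails
  j=4: fails
  j=5: holds
First hit at j=5, so smallest k = 5-0 = 5.

5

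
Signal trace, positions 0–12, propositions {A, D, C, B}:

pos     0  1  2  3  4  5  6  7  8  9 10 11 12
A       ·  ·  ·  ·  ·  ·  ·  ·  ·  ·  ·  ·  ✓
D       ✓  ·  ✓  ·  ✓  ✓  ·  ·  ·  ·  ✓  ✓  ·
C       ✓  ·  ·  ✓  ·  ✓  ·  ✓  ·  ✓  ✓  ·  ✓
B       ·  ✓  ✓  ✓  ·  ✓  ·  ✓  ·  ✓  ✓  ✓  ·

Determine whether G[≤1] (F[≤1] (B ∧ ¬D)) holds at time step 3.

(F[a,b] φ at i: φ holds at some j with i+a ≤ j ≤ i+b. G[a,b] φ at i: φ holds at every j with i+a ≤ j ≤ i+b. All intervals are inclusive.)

No

Check F[≤1] (B ∧ ¬D) at every j in [3,4]:
  j=3: holds (witness at 3)
  j=4: fails (none in [4,5])
Fails at j=4 → formula fails.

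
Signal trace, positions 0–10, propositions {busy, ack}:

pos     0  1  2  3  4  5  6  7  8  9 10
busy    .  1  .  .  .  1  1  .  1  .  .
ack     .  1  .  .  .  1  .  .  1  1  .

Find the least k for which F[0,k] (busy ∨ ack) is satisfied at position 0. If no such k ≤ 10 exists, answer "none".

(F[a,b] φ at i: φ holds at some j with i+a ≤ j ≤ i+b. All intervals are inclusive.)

Scan j = 0,1,… for (busy ∨ ack):
  j=0: fails
  j=1: holds
First hit at j=1, so smallest k = 1-0 = 1.

1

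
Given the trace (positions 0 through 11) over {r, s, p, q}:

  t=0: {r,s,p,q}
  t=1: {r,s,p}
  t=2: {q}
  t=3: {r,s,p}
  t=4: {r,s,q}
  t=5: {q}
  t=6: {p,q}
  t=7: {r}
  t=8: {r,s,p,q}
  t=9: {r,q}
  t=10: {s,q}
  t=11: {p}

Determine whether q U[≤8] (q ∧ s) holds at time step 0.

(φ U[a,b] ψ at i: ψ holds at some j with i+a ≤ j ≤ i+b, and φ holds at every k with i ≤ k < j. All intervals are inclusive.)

True

Need some j in [0,8] with (q ∧ s), and q at every k in [0,j-1].
  j=0: (q ∧ s) holds; no prefix to check → satisfied.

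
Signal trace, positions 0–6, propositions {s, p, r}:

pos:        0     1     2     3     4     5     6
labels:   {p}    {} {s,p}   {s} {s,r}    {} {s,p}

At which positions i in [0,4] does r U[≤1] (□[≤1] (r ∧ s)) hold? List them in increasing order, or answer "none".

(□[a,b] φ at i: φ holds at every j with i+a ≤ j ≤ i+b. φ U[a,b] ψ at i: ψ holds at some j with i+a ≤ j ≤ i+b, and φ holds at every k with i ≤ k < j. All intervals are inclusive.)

none

Evaluate at each i in [0,4]:
  i=0: ✗ (no rhs in [0,1])
  i=1: ✗ (no rhs in [1,2])
  i=2: ✗ (no rhs in [2,3])
  i=3: ✗ (no rhs in [3,4])
  i=4: ✗ (no rhs in [4,5])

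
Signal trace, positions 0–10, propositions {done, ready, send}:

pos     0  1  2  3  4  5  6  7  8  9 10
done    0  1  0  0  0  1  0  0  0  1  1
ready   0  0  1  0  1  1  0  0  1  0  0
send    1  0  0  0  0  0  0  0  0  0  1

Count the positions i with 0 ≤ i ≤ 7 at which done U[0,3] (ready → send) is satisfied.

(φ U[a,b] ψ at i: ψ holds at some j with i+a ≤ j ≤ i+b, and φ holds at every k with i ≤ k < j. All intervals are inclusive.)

Evaluate at each i in [0,7]:
  i=0: ✓ (rhs at j=0)
  i=1: ✓ (rhs at j=1)
  i=2: ✗ (lhs fails at k=2 before rhs at j=3)
  i=3: ✓ (rhs at j=3)
  i=4: ✗ (lhs fails at k=4 before rhs at j=6)
  i=5: ✓ (rhs at j=6; lhs holds on [5,5])
  i=6: ✓ (rhs at j=6)
  i=7: ✓ (rhs at j=7)
Positions where it holds: {0, 1, 3, 5, 6, 7} → 6.

6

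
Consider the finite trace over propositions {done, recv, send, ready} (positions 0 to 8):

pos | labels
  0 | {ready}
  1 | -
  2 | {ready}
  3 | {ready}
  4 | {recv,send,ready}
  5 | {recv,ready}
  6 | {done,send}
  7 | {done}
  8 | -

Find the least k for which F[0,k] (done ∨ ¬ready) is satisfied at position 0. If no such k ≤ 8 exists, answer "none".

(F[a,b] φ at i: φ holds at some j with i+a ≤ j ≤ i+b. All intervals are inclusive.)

Scan j = 0,1,… for (done ∨ ¬ready):
  j=0: fails
  j=1: holds
First hit at j=1, so smallest k = 1-0 = 1.

1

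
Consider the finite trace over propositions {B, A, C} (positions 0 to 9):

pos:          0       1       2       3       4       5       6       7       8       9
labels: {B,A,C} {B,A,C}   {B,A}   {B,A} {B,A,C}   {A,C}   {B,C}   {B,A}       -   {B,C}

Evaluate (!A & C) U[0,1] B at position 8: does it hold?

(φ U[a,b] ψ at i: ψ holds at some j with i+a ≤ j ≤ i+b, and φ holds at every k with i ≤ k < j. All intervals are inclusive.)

Does not hold

Need some j in [8,9] with B, and (!A & C) at every k in [8,j-1].
  j=8: B false.
  j=9: B holds, but (!A & C) fails at k=8 → not this j.
No j in the window works → until fails.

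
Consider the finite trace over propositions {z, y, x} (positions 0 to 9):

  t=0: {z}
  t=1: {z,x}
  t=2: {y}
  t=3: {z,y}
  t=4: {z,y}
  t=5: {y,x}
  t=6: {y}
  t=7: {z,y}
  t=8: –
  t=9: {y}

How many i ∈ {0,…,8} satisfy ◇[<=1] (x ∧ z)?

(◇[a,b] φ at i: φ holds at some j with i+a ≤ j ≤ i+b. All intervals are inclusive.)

2

Evaluate at each i in [0,8]:
  i=0: ✓ (witness j=1)
  i=1: ✓ (witness j=1)
  i=2: ✗ (none in [2,3])
  i=3: ✗ (none in [3,4])
  i=4: ✗ (none in [4,5])
  i=5: ✗ (none in [5,6])
  i=6: ✗ (none in [6,7])
  i=7: ✗ (none in [7,8])
  i=8: ✗ (none in [8,9])
Positions where it holds: {0, 1} → 2.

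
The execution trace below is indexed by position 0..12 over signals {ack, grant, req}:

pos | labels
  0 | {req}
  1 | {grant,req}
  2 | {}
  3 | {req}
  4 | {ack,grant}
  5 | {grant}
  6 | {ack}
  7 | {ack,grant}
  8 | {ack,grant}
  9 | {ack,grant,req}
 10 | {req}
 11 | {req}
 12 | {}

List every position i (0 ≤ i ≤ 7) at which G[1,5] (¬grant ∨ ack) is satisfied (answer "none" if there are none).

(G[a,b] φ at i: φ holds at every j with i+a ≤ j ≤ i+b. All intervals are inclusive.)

5, 6, 7

Evaluate at each i in [0,7]:
  i=0: ✗ (fails at j=1)
  i=1: ✗ (fails at j=5)
  i=2: ✗ (fails at j=5)
  i=3: ✗ (fails at j=5)
  i=4: ✗ (fails at j=5)
  i=5: ✓ (all of [6,10])
  i=6: ✓ (all of [7,11])
  i=7: ✓ (all of [8,12])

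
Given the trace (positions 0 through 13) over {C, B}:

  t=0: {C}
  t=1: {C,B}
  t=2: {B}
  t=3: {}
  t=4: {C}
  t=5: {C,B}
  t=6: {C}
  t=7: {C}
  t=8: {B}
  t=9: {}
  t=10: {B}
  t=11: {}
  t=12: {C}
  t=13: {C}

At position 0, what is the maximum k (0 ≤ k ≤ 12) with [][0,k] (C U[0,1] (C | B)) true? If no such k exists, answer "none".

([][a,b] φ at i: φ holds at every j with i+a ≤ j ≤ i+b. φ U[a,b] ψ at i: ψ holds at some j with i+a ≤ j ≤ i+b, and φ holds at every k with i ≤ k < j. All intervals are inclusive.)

(C U[0,1] (C | B)) must hold from j=0 onward; find where it first fails.
  j=0: holds
  j=1: holds
  j=2: holds
  j=3: fails
Holds on [0,2], so largest k = 2.

2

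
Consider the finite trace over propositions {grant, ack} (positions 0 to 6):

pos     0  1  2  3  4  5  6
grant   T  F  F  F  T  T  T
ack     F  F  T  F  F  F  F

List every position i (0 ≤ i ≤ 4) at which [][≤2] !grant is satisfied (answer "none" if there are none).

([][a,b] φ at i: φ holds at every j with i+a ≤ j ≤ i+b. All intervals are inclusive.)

1

Evaluate at each i in [0,4]:
  i=0: ✗ (fails at j=0)
  i=1: ✓ (all of [1,3])
  i=2: ✗ (fails at j=4)
  i=3: ✗ (fails at j=4)
  i=4: ✗ (fails at j=4)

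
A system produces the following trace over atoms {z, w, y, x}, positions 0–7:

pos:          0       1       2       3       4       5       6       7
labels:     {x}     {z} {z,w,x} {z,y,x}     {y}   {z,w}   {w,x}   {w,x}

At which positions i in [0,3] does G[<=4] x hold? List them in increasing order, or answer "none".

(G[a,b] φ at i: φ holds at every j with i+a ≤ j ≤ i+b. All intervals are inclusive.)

none

Evaluate at each i in [0,3]:
  i=0: ✗ (fails at j=1)
  i=1: ✗ (fails at j=1)
  i=2: ✗ (fails at j=4)
  i=3: ✗ (fails at j=4)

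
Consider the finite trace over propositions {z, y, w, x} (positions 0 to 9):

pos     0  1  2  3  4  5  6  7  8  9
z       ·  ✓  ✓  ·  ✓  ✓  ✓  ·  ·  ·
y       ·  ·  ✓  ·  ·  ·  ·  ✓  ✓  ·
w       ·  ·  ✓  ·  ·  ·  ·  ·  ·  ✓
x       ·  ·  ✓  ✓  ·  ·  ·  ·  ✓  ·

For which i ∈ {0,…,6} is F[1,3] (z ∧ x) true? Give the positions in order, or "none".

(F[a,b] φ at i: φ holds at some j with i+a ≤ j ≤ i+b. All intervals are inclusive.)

Evaluate at each i in [0,6]:
  i=0: ✓ (witness j=2)
  i=1: ✓ (witness j=2)
  i=2: ✗ (none in [3,5])
  i=3: ✗ (none in [4,6])
  i=4: ✗ (none in [5,7])
  i=5: ✗ (none in [6,8])
  i=6: ✗ (none in [7,9])

0, 1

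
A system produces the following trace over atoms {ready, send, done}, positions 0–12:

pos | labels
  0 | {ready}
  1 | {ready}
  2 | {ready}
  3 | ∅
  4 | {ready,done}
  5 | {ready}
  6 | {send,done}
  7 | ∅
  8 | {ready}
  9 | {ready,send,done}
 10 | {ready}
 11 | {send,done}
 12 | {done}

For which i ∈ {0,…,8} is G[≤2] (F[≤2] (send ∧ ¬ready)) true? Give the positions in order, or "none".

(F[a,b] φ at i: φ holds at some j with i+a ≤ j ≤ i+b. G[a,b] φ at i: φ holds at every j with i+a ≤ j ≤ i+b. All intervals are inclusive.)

4

Evaluate at each i in [0,8]:
  i=0: ✗ (fails at j=0)
  i=1: ✗ (fails at j=1)
  i=2: ✗ (fails at j=2)
  i=3: ✗ (fails at j=3)
  i=4: ✓ (all of [4,6])
  i=5: ✗ (fails at j=7)
  i=6: ✗ (fails at j=7)
  i=7: ✗ (fails at j=7)
  i=8: ✗ (fails at j=8)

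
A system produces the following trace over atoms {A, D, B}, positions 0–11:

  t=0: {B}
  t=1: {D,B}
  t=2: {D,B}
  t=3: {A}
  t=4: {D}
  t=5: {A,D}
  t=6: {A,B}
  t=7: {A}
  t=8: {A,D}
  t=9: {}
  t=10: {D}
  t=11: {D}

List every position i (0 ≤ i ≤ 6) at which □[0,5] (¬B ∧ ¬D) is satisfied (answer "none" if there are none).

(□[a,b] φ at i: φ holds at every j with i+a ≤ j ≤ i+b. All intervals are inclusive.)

Evaluate at each i in [0,6]:
  i=0: ✗ (fails at j=0)
  i=1: ✗ (fails at j=1)
  i=2: ✗ (fails at j=2)
  i=3: ✗ (fails at j=4)
  i=4: ✗ (fails at j=4)
  i=5: ✗ (fails at j=5)
  i=6: ✗ (fails at j=6)

none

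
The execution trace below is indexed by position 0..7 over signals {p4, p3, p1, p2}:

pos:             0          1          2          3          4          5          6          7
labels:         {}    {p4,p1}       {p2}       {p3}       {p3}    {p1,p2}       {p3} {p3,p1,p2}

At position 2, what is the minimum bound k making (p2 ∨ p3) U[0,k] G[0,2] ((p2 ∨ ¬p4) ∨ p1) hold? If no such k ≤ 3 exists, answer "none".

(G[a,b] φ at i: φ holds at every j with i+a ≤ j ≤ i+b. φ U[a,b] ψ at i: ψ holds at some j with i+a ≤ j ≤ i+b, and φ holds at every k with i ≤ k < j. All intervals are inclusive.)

Need earliest j ≥ 2 with G[0,2] ((p2 ∨ ¬p4) ∨ p1), and (p2 ∨ p3) at every k in [2,j-1].
  j=2: rhs holds (empty prefix). k = 0.

0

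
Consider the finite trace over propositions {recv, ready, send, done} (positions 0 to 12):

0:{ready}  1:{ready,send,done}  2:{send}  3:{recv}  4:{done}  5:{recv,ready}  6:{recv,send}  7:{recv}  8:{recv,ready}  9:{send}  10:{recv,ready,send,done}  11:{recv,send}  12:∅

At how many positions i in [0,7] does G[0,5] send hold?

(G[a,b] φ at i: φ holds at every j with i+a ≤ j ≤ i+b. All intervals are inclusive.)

Evaluate at each i in [0,7]:
  i=0: ✗ (fails at j=0)
  i=1: ✗ (fails at j=3)
  i=2: ✗ (fails at j=3)
  i=3: ✗ (fails at j=3)
  i=4: ✗ (fails at j=4)
  i=5: ✗ (fails at j=5)
  i=6: ✗ (fails at j=7)
  i=7: ✗ (fails at j=7)
Positions where it holds: {} → 0.

0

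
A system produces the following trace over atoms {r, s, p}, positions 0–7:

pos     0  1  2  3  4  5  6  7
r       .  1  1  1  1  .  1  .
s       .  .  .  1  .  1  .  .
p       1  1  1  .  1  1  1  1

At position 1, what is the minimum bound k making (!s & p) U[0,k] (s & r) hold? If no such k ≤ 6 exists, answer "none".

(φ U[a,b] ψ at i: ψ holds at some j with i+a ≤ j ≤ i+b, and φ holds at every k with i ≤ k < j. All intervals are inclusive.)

Need earliest j ≥ 1 with (s & r), and (!s & p) at every k in [1,j-1].
  j=1: rhs fails.
  j=2: rhs fails.
  j=3: rhs holds; lhs holds on [1,2]. k = 2.

2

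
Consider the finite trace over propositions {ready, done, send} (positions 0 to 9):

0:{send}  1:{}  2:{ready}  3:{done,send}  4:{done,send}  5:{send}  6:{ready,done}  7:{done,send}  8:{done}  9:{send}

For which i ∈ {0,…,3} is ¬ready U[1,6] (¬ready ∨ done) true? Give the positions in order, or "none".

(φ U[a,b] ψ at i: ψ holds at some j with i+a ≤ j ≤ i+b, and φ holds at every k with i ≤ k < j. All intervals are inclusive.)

Evaluate at each i in [0,3]:
  i=0: ✓ (rhs at j=1; lhs holds on [0,0])
  i=1: ✗ (lhs fails at k=2 before rhs at j=3)
  i=2: ✗ (lhs fails at k=2 before rhs at j=3)
  i=3: ✓ (rhs at j=4; lhs holds on [3,3])

0, 3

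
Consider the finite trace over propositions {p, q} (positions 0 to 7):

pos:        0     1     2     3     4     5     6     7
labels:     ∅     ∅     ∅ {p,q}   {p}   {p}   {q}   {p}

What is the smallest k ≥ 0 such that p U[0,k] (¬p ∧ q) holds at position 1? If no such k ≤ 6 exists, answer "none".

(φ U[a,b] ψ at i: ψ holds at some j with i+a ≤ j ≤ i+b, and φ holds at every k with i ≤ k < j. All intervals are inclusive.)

none

Need earliest j ≥ 1 with (¬p ∧ q), and p at every k in [1,j-1].
  j=1: rhs fails.
  j=2: rhs fails.
  j=3: rhs fails.
  j=4: rhs fails.
  j=5: rhs fails.
  j=6: rhs holds but lhs fails at k=1.
  j=7: rhs fails.
No witness within the range → none.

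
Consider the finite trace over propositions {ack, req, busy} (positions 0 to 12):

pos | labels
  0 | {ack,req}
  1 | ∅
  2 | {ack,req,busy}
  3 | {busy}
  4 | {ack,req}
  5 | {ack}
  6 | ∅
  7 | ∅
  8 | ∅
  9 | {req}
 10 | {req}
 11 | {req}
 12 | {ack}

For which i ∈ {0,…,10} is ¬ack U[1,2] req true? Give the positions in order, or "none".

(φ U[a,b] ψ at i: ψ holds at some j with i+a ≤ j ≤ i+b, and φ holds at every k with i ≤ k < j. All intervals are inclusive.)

1, 3, 7, 8, 9, 10

Evaluate at each i in [0,10]:
  i=0: ✗ (lhs fails at k=0 before rhs at j=2)
  i=1: ✓ (rhs at j=2; lhs holds on [1,1])
  i=2: ✗ (lhs fails at k=2 before rhs at j=4)
  i=3: ✓ (rhs at j=4; lhs holds on [3,3])
  i=4: ✗ (no rhs in [5,6])
  i=5: ✗ (no rhs in [6,7])
  i=6: ✗ (no rhs in [7,8])
  i=7: ✓ (rhs at j=9; lhs holds on [7,8])
  i=8: ✓ (rhs at j=9; lhs holds on [8,8])
  i=9: ✓ (rhs at j=10; lhs holds on [9,9])
  i=10: ✓ (rhs at j=11; lhs holds on [10,10])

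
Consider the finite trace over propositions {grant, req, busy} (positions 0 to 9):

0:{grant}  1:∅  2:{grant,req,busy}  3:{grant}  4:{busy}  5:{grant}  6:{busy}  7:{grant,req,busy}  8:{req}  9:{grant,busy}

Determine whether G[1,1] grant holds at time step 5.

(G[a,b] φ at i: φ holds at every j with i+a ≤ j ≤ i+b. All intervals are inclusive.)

No

Check grant at every j in [6,6]:
  j=6: false
Fails at j=6 → formula fails.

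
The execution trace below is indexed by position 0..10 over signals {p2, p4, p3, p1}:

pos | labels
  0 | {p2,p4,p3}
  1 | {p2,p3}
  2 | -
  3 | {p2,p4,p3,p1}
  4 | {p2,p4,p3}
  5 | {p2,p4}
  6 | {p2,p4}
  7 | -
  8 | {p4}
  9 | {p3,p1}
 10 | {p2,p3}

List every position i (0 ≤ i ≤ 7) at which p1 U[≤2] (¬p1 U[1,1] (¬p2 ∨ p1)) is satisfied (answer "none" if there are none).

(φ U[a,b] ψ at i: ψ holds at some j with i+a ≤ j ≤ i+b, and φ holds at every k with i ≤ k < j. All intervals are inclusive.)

Evaluate at each i in [0,7]:
  i=0: ✗ (lhs fails at k=0 before rhs at j=1)
  i=1: ✓ (rhs at j=1)
  i=2: ✓ (rhs at j=2)
  i=3: ✗ (no rhs in [3,5])
  i=4: ✗ (lhs fails at k=4 before rhs at j=6)
  i=5: ✗ (lhs fails at k=5 before rhs at j=6)
  i=6: ✓ (rhs at j=6)
  i=7: ✓ (rhs at j=7)

1, 2, 6, 7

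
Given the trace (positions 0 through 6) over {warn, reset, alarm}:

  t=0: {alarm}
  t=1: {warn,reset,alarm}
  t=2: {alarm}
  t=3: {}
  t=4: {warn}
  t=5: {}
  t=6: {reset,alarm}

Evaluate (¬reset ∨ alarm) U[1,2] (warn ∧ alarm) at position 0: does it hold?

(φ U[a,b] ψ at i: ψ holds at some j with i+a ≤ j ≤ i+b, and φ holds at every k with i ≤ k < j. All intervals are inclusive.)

Holds

Need some j in [1,2] with (warn ∧ alarm), and (¬reset ∨ alarm) at every k in [0,j-1].
  j=1: (warn ∧ alarm) holds; (¬reset ∨ alarm) holds at every k in [0,0] → satisfied.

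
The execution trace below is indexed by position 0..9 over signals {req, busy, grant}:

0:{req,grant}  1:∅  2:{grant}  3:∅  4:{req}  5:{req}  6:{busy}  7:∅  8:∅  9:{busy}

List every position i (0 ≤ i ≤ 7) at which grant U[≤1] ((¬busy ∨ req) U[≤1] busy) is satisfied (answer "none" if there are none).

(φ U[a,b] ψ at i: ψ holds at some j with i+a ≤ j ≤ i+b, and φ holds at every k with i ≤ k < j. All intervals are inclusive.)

5, 6

Evaluate at each i in [0,7]:
  i=0: ✗ (no rhs in [0,1])
  i=1: ✗ (no rhs in [1,2])
  i=2: ✗ (no rhs in [2,3])
  i=3: ✗ (no rhs in [3,4])
  i=4: ✗ (lhs fails at k=4 before rhs at j=5)
  i=5: ✓ (rhs at j=5)
  i=6: ✓ (rhs at j=6)
  i=7: ✗ (lhs fails at k=7 before rhs at j=8)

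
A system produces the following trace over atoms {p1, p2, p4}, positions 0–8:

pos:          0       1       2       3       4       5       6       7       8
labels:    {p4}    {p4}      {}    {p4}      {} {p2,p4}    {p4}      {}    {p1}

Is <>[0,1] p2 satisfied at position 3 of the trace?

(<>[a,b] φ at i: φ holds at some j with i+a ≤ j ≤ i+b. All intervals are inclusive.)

Does not hold

Check p2 at each j in [3,4]:
  j=3: false
  j=4: false
No position in the window satisfies it → formula fails.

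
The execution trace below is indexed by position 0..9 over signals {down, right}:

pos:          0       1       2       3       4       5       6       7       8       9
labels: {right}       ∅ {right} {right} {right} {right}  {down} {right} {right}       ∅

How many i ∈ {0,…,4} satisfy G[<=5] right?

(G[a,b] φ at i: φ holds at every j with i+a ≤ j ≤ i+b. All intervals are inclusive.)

Evaluate at each i in [0,4]:
  i=0: ✗ (fails at j=1)
  i=1: ✗ (fails at j=1)
  i=2: ✗ (fails at j=6)
  i=3: ✗ (fails at j=6)
  i=4: ✗ (fails at j=6)
Positions where it holds: {} → 0.

0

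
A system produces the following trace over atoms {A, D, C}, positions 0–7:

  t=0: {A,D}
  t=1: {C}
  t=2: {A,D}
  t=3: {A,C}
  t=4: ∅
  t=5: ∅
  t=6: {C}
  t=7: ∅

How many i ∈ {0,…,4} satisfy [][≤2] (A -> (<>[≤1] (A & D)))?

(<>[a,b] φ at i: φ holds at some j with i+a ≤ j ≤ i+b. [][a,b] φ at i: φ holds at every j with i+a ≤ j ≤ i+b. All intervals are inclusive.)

Evaluate at each i in [0,4]:
  i=0: ✓ (all of [0,2])
  i=1: ✗ (fails at j=3)
  i=2: ✗ (fails at j=3)
  i=3: ✗ (fails at j=3)
  i=4: ✓ (all of [4,6])
Positions where it holds: {0, 4} → 2.

2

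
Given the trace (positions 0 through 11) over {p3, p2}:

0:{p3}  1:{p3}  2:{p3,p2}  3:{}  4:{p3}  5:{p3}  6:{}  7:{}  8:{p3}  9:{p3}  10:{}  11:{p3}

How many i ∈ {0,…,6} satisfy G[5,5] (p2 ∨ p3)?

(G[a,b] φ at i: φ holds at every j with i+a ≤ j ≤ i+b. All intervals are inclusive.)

4

Evaluate at each i in [0,6]:
  i=0: ✓ (all of [5,5])
  i=1: ✗ (fails at j=6)
  i=2: ✗ (fails at j=7)
  i=3: ✓ (all of [8,8])
  i=4: ✓ (all of [9,9])
  i=5: ✗ (fails at j=10)
  i=6: ✓ (all of [11,11])
Positions where it holds: {0, 3, 4, 6} → 4.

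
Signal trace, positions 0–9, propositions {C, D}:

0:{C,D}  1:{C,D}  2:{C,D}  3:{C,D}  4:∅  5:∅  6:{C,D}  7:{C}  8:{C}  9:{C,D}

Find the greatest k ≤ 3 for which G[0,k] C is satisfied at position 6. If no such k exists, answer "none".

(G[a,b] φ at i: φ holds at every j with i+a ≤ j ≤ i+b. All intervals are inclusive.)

3

C must hold from j=6 onward; find where it first fails.
  j=6: holds
  j=7: holds
  j=8: holds
  j=9: holds
Holds through j=9; largest k = 3.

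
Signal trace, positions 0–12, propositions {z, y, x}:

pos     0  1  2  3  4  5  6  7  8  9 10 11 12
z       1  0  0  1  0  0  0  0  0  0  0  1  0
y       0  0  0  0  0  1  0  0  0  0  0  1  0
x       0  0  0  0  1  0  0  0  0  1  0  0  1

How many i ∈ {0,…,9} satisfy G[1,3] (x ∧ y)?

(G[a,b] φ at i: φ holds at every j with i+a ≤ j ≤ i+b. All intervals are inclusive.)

Evaluate at each i in [0,9]:
  i=0: ✗ (fails at j=1)
  i=1: ✗ (fails at j=2)
  i=2: ✗ (fails at j=3)
  i=3: ✗ (fails at j=4)
  i=4: ✗ (fails at j=5)
  i=5: ✗ (fails at j=6)
  i=6: ✗ (fails at j=7)
  i=7: ✗ (fails at j=8)
  i=8: ✗ (fails at j=9)
  i=9: ✗ (fails at j=10)
Positions where it holds: {} → 0.

0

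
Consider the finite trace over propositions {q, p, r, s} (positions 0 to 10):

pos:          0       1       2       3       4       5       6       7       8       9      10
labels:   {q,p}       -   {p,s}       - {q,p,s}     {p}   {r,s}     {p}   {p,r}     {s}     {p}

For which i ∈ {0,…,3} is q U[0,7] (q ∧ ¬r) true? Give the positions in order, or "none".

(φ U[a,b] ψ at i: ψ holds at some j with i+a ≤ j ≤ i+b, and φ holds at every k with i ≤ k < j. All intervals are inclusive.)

0

Evaluate at each i in [0,3]:
  i=0: ✓ (rhs at j=0)
  i=1: ✗ (lhs fails at k=1 before rhs at j=4)
  i=2: ✗ (lhs fails at k=2 before rhs at j=4)
  i=3: ✗ (lhs fails at k=3 before rhs at j=4)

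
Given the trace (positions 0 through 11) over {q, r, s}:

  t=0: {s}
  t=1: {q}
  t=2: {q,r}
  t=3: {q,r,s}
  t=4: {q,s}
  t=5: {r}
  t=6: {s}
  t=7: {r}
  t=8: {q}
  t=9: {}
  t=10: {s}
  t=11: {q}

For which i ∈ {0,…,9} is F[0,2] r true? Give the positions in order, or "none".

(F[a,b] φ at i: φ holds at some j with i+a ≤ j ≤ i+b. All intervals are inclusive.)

0, 1, 2, 3, 4, 5, 6, 7

Evaluate at each i in [0,9]:
  i=0: ✓ (witness j=2)
  i=1: ✓ (witness j=2)
  i=2: ✓ (witness j=2)
  i=3: ✓ (witness j=3)
  i=4: ✓ (witness j=5)
  i=5: ✓ (witness j=5)
  i=6: ✓ (witness j=7)
  i=7: ✓ (witness j=7)
  i=8: ✗ (none in [8,10])
  i=9: ✗ (none in [9,11])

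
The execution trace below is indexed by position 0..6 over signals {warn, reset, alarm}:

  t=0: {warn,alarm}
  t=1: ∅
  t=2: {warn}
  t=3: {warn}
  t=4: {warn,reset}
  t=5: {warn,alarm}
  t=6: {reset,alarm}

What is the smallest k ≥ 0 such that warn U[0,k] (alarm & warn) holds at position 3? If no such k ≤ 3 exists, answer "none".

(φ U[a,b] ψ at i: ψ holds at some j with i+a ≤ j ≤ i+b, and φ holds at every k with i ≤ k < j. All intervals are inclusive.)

Need earliest j ≥ 3 with (alarm & warn), and warn at every k in [3,j-1].
  j=3: rhs fails.
  j=4: rhs fails.
  j=5: rhs holds; lhs holds on [3,4]. k = 2.

2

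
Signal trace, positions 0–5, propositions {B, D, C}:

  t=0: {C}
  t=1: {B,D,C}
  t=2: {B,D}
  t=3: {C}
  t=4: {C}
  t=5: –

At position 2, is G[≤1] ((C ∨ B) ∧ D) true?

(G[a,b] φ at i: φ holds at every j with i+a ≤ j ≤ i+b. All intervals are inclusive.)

False

Check ((C ∨ B) ∧ D) at every j in [2,3]:
  j=2: true
  j=3: false
Fails at j=3 → formula fails.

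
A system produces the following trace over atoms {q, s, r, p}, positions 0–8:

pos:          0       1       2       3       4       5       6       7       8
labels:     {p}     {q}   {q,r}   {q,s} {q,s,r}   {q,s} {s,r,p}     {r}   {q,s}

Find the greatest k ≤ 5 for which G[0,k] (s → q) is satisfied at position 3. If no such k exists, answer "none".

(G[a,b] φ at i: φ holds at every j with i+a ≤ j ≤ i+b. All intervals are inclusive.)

(s → q) must hold from j=3 onward; find where it first fails.
  j=3: holds
  j=4: holds
  j=5: holds
  j=6: fails
Holds on [3,5], so largest k = 2.

2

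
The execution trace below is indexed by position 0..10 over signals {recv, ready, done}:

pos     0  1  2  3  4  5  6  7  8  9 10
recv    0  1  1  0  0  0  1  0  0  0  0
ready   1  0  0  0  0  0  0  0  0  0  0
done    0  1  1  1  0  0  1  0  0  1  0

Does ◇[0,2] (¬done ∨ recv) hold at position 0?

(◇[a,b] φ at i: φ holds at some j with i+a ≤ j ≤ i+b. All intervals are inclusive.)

Check (¬done ∨ recv) at each j in [0,2]:
  j=0: true
  j=1: true
  j=2: true
Found at j=0 → formula holds.

Holds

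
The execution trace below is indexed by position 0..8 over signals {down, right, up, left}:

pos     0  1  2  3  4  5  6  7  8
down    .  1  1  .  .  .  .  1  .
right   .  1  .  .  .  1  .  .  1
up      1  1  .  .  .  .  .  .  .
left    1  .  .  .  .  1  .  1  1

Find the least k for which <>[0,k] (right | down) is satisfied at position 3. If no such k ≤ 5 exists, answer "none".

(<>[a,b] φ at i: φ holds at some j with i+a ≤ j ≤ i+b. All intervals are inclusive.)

Scan j = 3,4,… for (right | down):
  j=3: fails
  j=4: fails
  j=5: holds
First hit at j=5, so smallest k = 5-3 = 2.

2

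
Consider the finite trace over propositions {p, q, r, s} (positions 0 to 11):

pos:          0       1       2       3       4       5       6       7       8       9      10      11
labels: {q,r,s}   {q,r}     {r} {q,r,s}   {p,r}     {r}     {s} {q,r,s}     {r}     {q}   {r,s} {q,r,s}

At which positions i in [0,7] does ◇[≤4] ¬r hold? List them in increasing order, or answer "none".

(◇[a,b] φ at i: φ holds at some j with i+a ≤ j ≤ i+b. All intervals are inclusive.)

Evaluate at each i in [0,7]:
  i=0: ✗ (none in [0,4])
  i=1: ✗ (none in [1,5])
  i=2: ✓ (witness j=6)
  i=3: ✓ (witness j=6)
  i=4: ✓ (witness j=6)
  i=5: ✓ (witness j=6)
  i=6: ✓ (witness j=6)
  i=7: ✓ (witness j=9)

2, 3, 4, 5, 6, 7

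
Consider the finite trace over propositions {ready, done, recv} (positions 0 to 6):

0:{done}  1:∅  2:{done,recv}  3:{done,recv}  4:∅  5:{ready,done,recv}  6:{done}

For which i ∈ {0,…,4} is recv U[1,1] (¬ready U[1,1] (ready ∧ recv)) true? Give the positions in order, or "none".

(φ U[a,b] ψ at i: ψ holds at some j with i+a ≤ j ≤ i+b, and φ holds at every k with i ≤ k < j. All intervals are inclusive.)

3

Evaluate at each i in [0,4]:
  i=0: ✗ (no rhs in [1,1])
  i=1: ✗ (no rhs in [2,2])
  i=2: ✗ (no rhs in [3,3])
  i=3: ✓ (rhs at j=4; lhs holds on [3,3])
  i=4: ✗ (no rhs in [5,5])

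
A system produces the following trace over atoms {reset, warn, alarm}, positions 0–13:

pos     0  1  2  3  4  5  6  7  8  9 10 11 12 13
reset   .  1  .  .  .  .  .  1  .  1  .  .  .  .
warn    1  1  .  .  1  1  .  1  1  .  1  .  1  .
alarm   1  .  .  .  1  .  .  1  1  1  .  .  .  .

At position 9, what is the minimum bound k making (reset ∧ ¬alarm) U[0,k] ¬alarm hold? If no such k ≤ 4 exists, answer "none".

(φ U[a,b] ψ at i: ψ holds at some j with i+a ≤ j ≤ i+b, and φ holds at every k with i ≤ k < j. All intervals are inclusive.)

none

Need earliest j ≥ 9 with ¬alarm, and (reset ∧ ¬alarm) at every k in [9,j-1].
  j=9: rhs fails.
  j=10: rhs holds but lhs fails at k=9.
  j=11: rhs holds but lhs fails at k=9.
  j=12: rhs holds but lhs fails at k=9.
  j=13: rhs holds but lhs fails at k=9.
No witness within the range → none.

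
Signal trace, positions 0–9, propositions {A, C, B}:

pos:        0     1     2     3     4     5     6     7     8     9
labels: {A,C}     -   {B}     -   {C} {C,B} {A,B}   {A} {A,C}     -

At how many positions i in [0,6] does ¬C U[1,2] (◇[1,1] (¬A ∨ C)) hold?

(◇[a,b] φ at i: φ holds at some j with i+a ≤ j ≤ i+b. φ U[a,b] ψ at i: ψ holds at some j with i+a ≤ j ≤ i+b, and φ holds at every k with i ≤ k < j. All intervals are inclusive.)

Evaluate at each i in [0,6]:
  i=0: ✗ (lhs fails at k=0 before rhs at j=1)
  i=1: ✓ (rhs at j=2; lhs holds on [1,1])
  i=2: ✓ (rhs at j=3; lhs holds on [2,2])
  i=3: ✓ (rhs at j=4; lhs holds on [3,3])
  i=4: ✗ (no rhs in [5,6])
  i=5: ✗ (lhs fails at k=5 before rhs at j=7)
  i=6: ✓ (rhs at j=7; lhs holds on [6,6])
Positions where it holds: {1, 2, 3, 6} → 4.

4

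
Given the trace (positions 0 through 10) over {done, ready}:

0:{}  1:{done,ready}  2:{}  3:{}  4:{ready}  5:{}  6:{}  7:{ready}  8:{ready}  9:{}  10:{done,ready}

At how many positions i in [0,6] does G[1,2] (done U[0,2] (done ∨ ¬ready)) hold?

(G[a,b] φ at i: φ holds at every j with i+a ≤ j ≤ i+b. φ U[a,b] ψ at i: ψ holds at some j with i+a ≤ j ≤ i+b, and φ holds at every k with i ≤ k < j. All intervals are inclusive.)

Evaluate at each i in [0,6]:
  i=0: ✓ (all of [1,2])
  i=1: ✓ (all of [2,3])
  i=2: ✗ (fails at j=4)
  i=3: ✗ (fails at j=4)
  i=4: ✓ (all of [5,6])
  i=5: ✗ (fails at j=7)
  i=6: ✗ (fails at j=7)
Positions where it holds: {0, 1, 4} → 3.

3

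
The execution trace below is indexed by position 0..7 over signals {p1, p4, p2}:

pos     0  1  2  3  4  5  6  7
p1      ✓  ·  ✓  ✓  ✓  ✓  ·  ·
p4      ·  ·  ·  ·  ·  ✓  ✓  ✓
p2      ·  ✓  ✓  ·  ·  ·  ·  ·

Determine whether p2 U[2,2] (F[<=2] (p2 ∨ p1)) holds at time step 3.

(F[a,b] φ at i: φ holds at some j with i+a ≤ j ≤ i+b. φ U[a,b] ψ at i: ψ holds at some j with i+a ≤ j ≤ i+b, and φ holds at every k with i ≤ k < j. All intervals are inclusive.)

False

Need some j in [5,5] with F[<=2] (p2 ∨ p1), and p2 at every k in [3,j-1].
  j=5: F[<=2] (p2 ∨ p1) holds, but p2 fails at k=3 → not this j.
No j in the window works → until fails.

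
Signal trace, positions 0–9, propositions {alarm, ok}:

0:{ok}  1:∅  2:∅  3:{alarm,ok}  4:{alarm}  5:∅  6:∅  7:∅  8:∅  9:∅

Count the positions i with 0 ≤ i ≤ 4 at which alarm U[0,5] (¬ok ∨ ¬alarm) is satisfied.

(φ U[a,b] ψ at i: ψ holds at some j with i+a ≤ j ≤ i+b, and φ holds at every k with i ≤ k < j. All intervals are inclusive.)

Evaluate at each i in [0,4]:
  i=0: ✓ (rhs at j=0)
  i=1: ✓ (rhs at j=1)
  i=2: ✓ (rhs at j=2)
  i=3: ✓ (rhs at j=4; lhs holds on [3,3])
  i=4: ✓ (rhs at j=4)
Positions where it holds: {0, 1, 2, 3, 4} → 5.

5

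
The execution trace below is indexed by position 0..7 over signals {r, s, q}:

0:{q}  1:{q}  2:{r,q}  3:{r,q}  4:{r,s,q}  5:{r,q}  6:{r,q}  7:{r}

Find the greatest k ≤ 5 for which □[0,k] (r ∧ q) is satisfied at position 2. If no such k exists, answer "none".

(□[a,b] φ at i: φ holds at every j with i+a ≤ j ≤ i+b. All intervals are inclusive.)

(r ∧ q) must hold from j=2 onward; find where it first fails.
  j=2: holds
  j=3: holds
  j=4: holds
  j=5: holds
  j=6: holds
  j=7: fails
Holds on [2,6], so largest k = 4.

4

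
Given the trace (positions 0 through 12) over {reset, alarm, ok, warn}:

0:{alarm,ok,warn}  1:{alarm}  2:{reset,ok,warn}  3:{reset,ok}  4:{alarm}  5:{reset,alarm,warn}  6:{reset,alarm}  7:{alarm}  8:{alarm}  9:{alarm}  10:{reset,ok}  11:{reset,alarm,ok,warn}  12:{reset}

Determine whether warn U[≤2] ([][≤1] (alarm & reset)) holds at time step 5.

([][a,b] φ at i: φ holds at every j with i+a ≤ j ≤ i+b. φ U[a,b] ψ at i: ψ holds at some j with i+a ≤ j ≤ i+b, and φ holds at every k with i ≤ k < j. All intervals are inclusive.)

Need some j in [5,7] with [][≤1] (alarm & reset), and warn at every k in [5,j-1].
  j=5: [][≤1] (alarm & reset) holds; no prefix to check → satisfied.

Holds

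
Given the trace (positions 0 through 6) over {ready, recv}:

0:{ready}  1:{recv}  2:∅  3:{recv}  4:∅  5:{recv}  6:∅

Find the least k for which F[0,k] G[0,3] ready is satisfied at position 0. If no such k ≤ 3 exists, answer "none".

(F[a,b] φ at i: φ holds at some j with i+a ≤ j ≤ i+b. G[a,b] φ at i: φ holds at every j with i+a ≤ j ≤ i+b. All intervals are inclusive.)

Scan j = 0,1,… for G[0,3] ready:
  j=0: fails
  j=1: fails
  j=2: fails
  j=3: fails
No j in [0,3] satisfies it → none.

none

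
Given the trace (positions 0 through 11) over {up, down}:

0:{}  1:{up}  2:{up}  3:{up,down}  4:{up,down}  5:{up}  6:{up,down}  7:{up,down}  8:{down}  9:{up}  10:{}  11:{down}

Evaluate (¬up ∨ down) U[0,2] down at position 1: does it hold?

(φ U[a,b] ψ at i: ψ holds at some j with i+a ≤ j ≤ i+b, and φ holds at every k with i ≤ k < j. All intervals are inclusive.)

Need some j in [1,3] with down, and (¬up ∨ down) at every k in [1,j-1].
  j=1: down false.
  j=2: down false.
  j=3: down holds, but (¬up ∨ down) fails at k=1 → not this j.
No j in the window works → until fails.

No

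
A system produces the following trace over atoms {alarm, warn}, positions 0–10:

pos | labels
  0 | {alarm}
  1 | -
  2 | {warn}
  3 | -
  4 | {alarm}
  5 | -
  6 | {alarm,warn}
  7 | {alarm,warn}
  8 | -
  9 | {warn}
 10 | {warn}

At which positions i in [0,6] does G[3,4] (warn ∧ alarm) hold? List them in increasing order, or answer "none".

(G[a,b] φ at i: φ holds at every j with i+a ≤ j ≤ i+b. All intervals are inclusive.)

Evaluate at each i in [0,6]:
  i=0: ✗ (fails at j=3)
  i=1: ✗ (fails at j=4)
  i=2: ✗ (fails at j=5)
  i=3: ✓ (all of [6,7])
  i=4: ✗ (fails at j=8)
  i=5: ✗ (fails at j=8)
  i=6: ✗ (fails at j=9)

3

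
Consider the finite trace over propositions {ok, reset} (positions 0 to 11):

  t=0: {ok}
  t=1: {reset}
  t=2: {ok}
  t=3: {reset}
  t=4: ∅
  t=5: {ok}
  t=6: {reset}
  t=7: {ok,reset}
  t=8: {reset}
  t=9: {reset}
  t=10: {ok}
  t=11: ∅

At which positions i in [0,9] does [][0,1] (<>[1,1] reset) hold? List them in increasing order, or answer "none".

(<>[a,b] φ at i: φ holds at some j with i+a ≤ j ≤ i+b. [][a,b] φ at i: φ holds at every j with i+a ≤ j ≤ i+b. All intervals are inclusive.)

Evaluate at each i in [0,9]:
  i=0: ✗ (fails at j=1)
  i=1: ✗ (fails at j=1)
  i=2: ✗ (fails at j=3)
  i=3: ✗ (fails at j=3)
  i=4: ✗ (fails at j=4)
  i=5: ✓ (all of [5,6])
  i=6: ✓ (all of [6,7])
  i=7: ✓ (all of [7,8])
  i=8: ✗ (fails at j=9)
  i=9: ✗ (fails at j=9)

5, 6, 7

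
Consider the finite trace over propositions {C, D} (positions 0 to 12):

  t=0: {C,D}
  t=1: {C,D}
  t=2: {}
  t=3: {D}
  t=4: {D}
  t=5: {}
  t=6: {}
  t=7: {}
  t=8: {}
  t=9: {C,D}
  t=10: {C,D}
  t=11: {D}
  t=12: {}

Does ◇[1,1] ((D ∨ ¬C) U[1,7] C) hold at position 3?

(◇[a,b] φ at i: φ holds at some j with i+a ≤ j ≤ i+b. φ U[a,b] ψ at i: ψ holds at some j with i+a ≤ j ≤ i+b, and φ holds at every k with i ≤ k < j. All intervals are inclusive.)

Check ((D ∨ ¬C) U[1,7] C) at each j in [4,4]:
  j=4: holds
Found at j=4 → formula holds.

Holds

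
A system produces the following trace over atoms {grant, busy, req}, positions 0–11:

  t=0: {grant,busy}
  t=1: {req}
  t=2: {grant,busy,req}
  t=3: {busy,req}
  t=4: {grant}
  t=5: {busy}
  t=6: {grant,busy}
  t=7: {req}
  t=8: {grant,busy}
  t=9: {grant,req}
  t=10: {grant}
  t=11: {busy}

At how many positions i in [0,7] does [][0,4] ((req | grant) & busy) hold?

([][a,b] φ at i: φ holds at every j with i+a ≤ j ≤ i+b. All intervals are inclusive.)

Evaluate at each i in [0,7]:
  i=0: ✗ (fails at j=1)
  i=1: ✗ (fails at j=1)
  i=2: ✗ (fails at j=4)
  i=3: ✗ (fails at j=4)
  i=4: ✗ (fails at j=4)
  i=5: ✗ (fails at j=5)
  i=6: ✗ (fails at j=7)
  i=7: ✗ (fails at j=7)
Positions where it holds: {} → 0.

0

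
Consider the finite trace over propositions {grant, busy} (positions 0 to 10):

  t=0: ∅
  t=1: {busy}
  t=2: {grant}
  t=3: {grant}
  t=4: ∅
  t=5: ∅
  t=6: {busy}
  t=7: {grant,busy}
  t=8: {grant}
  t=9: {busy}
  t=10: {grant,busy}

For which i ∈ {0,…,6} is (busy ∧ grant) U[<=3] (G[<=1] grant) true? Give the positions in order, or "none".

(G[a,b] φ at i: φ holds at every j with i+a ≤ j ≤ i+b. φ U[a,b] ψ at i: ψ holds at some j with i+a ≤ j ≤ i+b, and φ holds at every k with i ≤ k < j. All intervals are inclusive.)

2

Evaluate at each i in [0,6]:
  i=0: ✗ (lhs fails at k=0 before rhs at j=2)
  i=1: ✗ (lhs fails at k=1 before rhs at j=2)
  i=2: ✓ (rhs at j=2)
  i=3: ✗ (no rhs in [3,6])
  i=4: ✗ (lhs fails at k=4 before rhs at j=7)
  i=5: ✗ (lhs fails at k=5 before rhs at j=7)
  i=6: ✗ (lhs fails at k=6 before rhs at j=7)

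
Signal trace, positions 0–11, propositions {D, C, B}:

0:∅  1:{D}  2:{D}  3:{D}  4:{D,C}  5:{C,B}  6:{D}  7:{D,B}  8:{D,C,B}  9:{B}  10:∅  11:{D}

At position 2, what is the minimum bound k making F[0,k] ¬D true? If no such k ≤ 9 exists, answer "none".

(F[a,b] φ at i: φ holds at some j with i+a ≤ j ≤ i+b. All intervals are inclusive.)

Scan j = 2,3,… for ¬D:
  j=2: fails
  j=3: fails
  j=4: fails
  j=5: holds
First hit at j=5, so smallest k = 5-2 = 3.

3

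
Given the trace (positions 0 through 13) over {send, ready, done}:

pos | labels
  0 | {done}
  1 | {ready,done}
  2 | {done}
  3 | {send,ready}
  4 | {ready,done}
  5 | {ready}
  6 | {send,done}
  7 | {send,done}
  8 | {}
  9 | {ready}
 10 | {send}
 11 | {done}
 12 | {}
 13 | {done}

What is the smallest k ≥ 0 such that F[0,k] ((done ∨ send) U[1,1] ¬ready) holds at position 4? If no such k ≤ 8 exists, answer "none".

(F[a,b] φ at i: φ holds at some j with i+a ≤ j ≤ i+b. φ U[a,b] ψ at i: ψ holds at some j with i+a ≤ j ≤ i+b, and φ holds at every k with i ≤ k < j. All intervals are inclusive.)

Scan j = 4,5,… for ((done ∨ send) U[1,1] ¬ready):
  j=4: fails
  j=5: fails
  j=6: holds
First hit at j=6, so smallest k = 6-4 = 2.

2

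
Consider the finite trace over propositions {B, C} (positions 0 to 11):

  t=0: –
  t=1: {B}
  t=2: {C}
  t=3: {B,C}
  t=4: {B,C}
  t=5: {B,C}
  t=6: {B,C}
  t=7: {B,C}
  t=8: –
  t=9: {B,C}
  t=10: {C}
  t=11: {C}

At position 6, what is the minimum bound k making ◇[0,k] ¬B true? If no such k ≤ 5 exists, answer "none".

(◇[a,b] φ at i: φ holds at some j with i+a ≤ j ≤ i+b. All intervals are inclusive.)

Scan j = 6,7,… for ¬B:
  j=6: fails
  j=7: fails
  j=8: holds
First hit at j=8, so smallest k = 8-6 = 2.

2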